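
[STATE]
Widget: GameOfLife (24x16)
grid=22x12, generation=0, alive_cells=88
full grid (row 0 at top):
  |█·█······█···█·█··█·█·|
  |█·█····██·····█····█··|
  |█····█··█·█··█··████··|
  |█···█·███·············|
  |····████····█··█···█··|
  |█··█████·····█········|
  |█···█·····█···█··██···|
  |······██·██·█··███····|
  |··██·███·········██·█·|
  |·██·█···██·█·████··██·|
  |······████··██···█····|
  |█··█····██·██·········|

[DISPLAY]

Gen: 0                  
█·█······█···█·█··█·█·  
█·█····██·····█····█··  
█····█··█·█··█··████··  
█···█·███·············  
····████····█··█···█··  
█··█████·····█········  
█···█·····█···█··██···  
······██·██·█··███····  
··██·███·········██·█·  
·██·█···██·█·████··██·  
······████··██···█····  
█··█····██·██·········  
                        
                        
                        


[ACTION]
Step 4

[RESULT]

Gen: 4                  
·······██·············  
······█······███···██·  
·······██······███···█  
·······██·············  
·······██·███···█·███·  
·······█·····██·······  
········█····██·······  
·········██·█······██·  
·█·········██··█····██  
█·██·········█·██·███·  
█··············█████··  
·██···················  
                        
                        
                        


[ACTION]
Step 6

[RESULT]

Gen: 10                 
·············████·····  
············██··██··█·  
··········██·█·███···█  
······██··███······█·█  
···········██·····████  
················██··██  
··█·········█·███··█··  
·█·█·········█········  
█···█·········█···██··  
·█··█·········█···██··  
······················  
······················  
                        
                        
                        


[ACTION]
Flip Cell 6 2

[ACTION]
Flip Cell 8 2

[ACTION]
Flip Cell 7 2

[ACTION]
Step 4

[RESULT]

Gen: 14                 
············███·······  
············██····██··  
···············█····██  
···············█··█··█  
··················█···  
··█···············█··█  
·███··········██······  
█···█········██████··█  
·███·········█·████·██  
··█··············███··  
······················  
······················  
                        
                        
                        


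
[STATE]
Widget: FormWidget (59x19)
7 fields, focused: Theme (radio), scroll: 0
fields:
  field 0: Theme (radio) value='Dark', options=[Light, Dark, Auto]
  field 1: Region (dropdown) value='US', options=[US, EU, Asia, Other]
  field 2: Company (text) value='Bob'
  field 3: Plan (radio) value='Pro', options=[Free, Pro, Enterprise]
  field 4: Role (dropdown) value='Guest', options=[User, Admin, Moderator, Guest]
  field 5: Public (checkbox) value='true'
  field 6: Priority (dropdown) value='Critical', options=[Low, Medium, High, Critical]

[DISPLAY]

> Theme:      ( ) Light  (●) Dark  ( ) Auto                
  Region:     [US                                        ▼]
  Company:    [Bob                                        ]
  Plan:       ( ) Free  (●) Pro  ( ) Enterprise            
  Role:       [Guest                                     ▼]
  Public:     [x]                                          
  Priority:   [Critical                                  ▼]
                                                           
                                                           
                                                           
                                                           
                                                           
                                                           
                                                           
                                                           
                                                           
                                                           
                                                           
                                                           


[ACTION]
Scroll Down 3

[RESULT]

  Plan:       ( ) Free  (●) Pro  ( ) Enterprise            
  Role:       [Guest                                     ▼]
  Public:     [x]                                          
  Priority:   [Critical                                  ▼]
                                                           
                                                           
                                                           
                                                           
                                                           
                                                           
                                                           
                                                           
                                                           
                                                           
                                                           
                                                           
                                                           
                                                           
                                                           


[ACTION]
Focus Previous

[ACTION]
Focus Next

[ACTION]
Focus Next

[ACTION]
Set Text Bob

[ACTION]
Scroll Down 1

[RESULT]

  Role:       [Guest                                     ▼]
  Public:     [x]                                          
  Priority:   [Critical                                  ▼]
                                                           
                                                           
                                                           
                                                           
                                                           
                                                           
                                                           
                                                           
                                                           
                                                           
                                                           
                                                           
                                                           
                                                           
                                                           
                                                           


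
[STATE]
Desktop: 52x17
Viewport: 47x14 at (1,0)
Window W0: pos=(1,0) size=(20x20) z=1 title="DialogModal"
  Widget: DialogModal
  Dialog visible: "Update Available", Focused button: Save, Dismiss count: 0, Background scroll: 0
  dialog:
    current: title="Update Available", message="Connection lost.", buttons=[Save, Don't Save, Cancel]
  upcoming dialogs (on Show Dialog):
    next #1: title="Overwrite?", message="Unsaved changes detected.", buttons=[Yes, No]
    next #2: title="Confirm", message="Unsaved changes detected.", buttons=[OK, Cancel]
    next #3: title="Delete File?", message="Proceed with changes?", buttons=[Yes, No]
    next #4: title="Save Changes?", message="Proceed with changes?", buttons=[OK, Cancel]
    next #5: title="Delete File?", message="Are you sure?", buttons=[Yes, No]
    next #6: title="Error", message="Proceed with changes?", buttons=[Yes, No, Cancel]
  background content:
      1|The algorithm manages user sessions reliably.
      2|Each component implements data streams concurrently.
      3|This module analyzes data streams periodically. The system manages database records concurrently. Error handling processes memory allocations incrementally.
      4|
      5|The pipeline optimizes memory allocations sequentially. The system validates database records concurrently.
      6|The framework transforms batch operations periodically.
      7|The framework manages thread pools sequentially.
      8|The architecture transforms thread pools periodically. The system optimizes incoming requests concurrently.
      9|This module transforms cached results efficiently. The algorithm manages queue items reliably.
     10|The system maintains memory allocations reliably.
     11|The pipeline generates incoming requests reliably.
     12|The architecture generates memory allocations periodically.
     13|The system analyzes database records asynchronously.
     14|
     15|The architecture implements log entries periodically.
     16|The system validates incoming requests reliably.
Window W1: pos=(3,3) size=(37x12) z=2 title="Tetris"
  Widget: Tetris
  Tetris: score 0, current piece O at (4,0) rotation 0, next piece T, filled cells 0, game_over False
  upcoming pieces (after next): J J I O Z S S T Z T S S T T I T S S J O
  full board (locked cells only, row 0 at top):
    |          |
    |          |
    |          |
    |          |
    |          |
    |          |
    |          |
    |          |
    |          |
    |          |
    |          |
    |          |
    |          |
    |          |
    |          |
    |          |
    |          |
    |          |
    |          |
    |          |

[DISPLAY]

┏━━━━━━━━━━━━━━━━━━┓                           
┃ DialogModal      ┃                           
┠──────────────────┨                           
┃T┏━━━━━━━━━━━━━━━━━━━━━━━━━━━━━━━━━━━┓        
┃E┃ Tetris                            ┃        
┃T┠───────────────────────────────────┨        
┃ ┃          │Next:                   ┃        
┃T┃          │ ▒                      ┃        
┃T┃          │▒▒▒                     ┃        
┃T┃          │                        ┃        
┃T┃          │                        ┃        
┃T┃          │                        ┃        
┃T┃          │Score:                  ┃        
┃T┃          │0                       ┃        


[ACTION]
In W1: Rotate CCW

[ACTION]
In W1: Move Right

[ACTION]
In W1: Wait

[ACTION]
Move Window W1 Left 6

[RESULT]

┏━━━━━━━━━━━━━━━━━━┓                           
┃ DialogModal      ┃                           
┠──────────────────┨                           
━━━━━━━━━━━━━━━━━━━━━━━━━━━━━━━━━━━┓           
 Tetris                            ┃           
───────────────────────────────────┨           
          │Next:                   ┃           
          │ ▒                      ┃           
          │▒▒▒                     ┃           
          │                        ┃           
          │                        ┃           
          │                        ┃           
          │Score:                  ┃           
          │0                       ┃           


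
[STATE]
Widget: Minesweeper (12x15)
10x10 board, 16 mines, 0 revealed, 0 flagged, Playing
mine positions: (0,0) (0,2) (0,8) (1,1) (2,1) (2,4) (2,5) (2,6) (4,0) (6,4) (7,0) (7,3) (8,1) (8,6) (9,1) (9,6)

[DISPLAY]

■■■■■■■■■■  
■■■■■■■■■■  
■■■■■■■■■■  
■■■■■■■■■■  
■■■■■■■■■■  
■■■■■■■■■■  
■■■■■■■■■■  
■■■■■■■■■■  
■■■■■■■■■■  
■■■■■■■■■■  
            
            
            
            
            


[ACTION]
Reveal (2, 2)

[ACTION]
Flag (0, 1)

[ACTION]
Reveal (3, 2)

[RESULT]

■⚑■■■■■■■■  
■■■■■■■■■■  
■■2■■■■■■■  
■■1■■■■■■■  
■■■■■■■■■■  
■■■■■■■■■■  
■■■■■■■■■■  
■■■■■■■■■■  
■■■■■■■■■■  
■■■■■■■■■■  
            
            
            
            
            


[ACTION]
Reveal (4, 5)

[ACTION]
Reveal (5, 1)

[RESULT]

■⚑■■■■■■■■  
■■■■■■■211  
■■2■■■■1    
■2112321    
■1          
■1 111      
■112■1      
■■■■■211    
■■■■■■■2    
■■■■■■■2    
            
            
            
            
            


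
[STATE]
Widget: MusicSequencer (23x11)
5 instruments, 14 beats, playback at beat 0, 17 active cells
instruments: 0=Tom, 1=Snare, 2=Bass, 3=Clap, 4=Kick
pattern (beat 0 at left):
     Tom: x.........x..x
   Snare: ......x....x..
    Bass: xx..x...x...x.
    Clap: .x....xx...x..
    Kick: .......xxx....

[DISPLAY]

      ▼1234567890123   
   Tom█·········█··█   
 Snare······█····█··   
  Bass██··█···█···█·   
  Clap·█····██···█··   
  Kick·······███····   
                       
                       
                       
                       
                       


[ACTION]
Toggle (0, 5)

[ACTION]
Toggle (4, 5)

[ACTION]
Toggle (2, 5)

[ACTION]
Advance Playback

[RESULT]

      0▼234567890123   
   Tom█····█····█··█   
 Snare······█····█··   
  Bass██··██··█···█·   
  Clap·█····██···█··   
  Kick·····█·███····   
                       
                       
                       
                       
                       


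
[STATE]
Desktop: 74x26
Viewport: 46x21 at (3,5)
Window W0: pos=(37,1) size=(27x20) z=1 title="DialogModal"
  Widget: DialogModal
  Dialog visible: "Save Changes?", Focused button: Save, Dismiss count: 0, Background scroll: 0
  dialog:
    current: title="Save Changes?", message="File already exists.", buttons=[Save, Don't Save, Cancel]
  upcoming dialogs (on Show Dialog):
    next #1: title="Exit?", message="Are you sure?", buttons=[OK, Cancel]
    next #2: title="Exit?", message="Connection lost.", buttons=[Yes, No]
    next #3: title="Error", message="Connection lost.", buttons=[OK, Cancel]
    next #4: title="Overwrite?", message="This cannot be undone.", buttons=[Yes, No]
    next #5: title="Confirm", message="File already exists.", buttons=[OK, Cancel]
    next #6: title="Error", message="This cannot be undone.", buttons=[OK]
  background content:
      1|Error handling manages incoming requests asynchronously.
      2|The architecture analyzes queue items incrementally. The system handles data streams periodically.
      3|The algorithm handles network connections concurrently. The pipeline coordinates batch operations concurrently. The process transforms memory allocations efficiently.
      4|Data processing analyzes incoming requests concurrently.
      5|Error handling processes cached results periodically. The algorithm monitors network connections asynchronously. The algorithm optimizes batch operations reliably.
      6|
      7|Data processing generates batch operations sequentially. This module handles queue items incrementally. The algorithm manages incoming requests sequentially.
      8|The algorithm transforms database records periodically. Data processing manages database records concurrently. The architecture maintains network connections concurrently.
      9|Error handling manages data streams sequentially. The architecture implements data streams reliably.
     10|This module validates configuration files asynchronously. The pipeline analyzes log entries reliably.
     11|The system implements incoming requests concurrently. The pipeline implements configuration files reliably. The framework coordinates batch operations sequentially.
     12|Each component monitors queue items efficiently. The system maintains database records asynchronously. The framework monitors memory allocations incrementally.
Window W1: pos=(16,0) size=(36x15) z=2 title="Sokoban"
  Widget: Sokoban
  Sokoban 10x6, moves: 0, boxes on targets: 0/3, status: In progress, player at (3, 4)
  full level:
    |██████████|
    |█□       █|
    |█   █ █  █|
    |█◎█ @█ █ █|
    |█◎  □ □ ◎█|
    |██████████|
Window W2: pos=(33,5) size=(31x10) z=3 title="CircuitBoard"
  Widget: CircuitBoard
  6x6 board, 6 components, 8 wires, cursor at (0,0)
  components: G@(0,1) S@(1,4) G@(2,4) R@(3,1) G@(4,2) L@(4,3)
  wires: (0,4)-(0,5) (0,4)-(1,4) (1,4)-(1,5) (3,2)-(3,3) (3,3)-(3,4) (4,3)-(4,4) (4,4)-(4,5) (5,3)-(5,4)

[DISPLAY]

             ┃█   █ █  █      ┏━━━━━━━━━━━━━━━
             ┃█◎█ @█ █ █      ┃ CircuitBoard  
             ┃█◎  □ □ ◎█      ┠───────────────
             ┃██████████      ┃   0 1 2 3 4 5 
             ┃Moves: 0  0/3   ┃0  [.]  G      
             ┃                ┃               
             ┃                ┃1              
             ┃                ┃               
             ┃                ┃2              
             ┗━━━━━━━━━━━━━━━━┗━━━━━━━━━━━━━━━
                                  ┃Each compon
                                  ┃           
                                  ┃           
                                  ┃           
                                  ┃           
                                  ┗━━━━━━━━━━━
                                              
                                              
                                              
                                              
                                              


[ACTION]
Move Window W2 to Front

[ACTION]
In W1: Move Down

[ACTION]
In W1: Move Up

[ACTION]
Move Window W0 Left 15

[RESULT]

             ┃█   █ █  █      ┏━━━━━━━━━━━━━━━
             ┃█◎█ @█ █ █      ┃ CircuitBoard  
             ┃█◎  □ □ ◎█      ┠───────────────
             ┃██████████      ┃   0 1 2 3 4 5 
             ┃Moves: 0  0/3   ┃0  [.]  G      
             ┃                ┃               
             ┃                ┃1              
             ┃                ┃               
             ┃                ┃2              
             ┗━━━━━━━━━━━━━━━━┗━━━━━━━━━━━━━━━
                   ┃Each component monitors q┃
                   ┃                         ┃
                   ┃                         ┃
                   ┃                         ┃
                   ┃                         ┃
                   ┗━━━━━━━━━━━━━━━━━━━━━━━━━┛
                                              
                                              
                                              
                                              
                                              


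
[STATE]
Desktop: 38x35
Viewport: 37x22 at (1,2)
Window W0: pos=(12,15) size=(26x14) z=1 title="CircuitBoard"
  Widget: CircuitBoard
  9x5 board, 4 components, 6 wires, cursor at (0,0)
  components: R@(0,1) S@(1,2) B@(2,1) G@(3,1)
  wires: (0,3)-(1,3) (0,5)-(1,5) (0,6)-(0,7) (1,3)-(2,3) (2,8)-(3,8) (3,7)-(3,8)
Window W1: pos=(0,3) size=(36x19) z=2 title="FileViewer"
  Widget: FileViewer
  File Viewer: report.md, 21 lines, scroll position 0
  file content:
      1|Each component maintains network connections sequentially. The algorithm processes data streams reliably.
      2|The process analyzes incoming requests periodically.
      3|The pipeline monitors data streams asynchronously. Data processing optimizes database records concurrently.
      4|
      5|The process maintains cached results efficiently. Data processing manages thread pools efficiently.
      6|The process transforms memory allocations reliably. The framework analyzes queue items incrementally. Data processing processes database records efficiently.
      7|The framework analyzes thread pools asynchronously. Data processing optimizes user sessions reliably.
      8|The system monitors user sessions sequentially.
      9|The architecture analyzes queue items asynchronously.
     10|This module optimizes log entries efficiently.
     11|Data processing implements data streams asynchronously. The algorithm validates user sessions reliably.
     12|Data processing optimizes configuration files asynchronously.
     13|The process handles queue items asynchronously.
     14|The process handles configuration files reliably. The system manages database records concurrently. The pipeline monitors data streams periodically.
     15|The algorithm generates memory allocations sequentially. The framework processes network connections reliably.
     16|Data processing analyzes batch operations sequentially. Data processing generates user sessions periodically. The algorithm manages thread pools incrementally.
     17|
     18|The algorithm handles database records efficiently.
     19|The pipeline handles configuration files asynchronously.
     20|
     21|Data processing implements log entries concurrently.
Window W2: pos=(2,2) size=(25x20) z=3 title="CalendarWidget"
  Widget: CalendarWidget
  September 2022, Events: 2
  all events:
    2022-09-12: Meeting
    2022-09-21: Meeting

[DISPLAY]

 ┏━━━━━━━━━━━━━━━━━━━━━━━┓           
━┃ CalendarWidget        ┃━━━━━━━━┓  
 ┠───────────────────────┨        ┃  
─┃     September 2022    ┃────────┨  
E┃Mo Tu We Th Fr Sa Su   ┃etwork ▲┃  
T┃          1  2  3  4   ┃ing req█┃  
T┃ 5  6  7  8  9 10 11   ┃ stream░┃  
 ┃12* 13 14 15 16 17 18  ┃       ░┃  
T┃19 20 21* 22 23 24 25  ┃ed resu░┃  
T┃26 27 28 29 30         ┃ory all░┃  
T┃                       ┃ead poo░┃  
T┃                       ┃essions░┃  
T┃                       ┃queue i░┃  
T┃                       ┃entries░┃━┓
D┃                       ┃ data s░┃ ┃
D┃                       ┃configu░┃─┨
T┃                       ┃items a░┃ ┃
T┃                       ┃uration░┃ ┃
T┃                       ┃mory al▼┃ ┃
━┗━━━━━━━━━━━━━━━━━━━━━━━┛━━━━━━━━┛ ┃
           ┃                │       ┃
           ┃2       B       ·       ┃


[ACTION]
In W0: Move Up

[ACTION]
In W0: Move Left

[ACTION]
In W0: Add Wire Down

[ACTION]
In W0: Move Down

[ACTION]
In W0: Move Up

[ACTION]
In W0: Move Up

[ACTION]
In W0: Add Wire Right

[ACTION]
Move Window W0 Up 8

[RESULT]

 ┏━━━━━━━━━━━━━━━━━━━━━━━┓           
━┃ CalendarWidget        ┃━━━━━━━━┓  
 ┠───────────────────────┨        ┃  
─┃     September 2022    ┃────────┨  
E┃Mo Tu We Th Fr Sa Su   ┃etwork ▲┃  
T┃          1  2  3  4   ┃ing req█┃━┓
T┃ 5  6  7  8  9 10 11   ┃ stream░┃ ┃
 ┃12* 13 14 15 16 17 18  ┃       ░┃─┨
T┃19 20 21* 22 23 24 25  ┃ed resu░┃ ┃
T┃26 27 28 29 30         ┃ory all░┃ ┃
T┃                       ┃ead poo░┃ ┃
T┃                       ┃essions░┃ ┃
T┃                       ┃queue i░┃ ┃
T┃                       ┃entries░┃ ┃
D┃                       ┃ data s░┃ ┃
D┃                       ┃configu░┃ ┃
T┃                       ┃items a░┃ ┃
T┃                       ┃uration░┃ ┃
T┃                       ┃mory al▼┃━┛
━┗━━━━━━━━━━━━━━━━━━━━━━━┛━━━━━━━━┛  
                                     
                                     


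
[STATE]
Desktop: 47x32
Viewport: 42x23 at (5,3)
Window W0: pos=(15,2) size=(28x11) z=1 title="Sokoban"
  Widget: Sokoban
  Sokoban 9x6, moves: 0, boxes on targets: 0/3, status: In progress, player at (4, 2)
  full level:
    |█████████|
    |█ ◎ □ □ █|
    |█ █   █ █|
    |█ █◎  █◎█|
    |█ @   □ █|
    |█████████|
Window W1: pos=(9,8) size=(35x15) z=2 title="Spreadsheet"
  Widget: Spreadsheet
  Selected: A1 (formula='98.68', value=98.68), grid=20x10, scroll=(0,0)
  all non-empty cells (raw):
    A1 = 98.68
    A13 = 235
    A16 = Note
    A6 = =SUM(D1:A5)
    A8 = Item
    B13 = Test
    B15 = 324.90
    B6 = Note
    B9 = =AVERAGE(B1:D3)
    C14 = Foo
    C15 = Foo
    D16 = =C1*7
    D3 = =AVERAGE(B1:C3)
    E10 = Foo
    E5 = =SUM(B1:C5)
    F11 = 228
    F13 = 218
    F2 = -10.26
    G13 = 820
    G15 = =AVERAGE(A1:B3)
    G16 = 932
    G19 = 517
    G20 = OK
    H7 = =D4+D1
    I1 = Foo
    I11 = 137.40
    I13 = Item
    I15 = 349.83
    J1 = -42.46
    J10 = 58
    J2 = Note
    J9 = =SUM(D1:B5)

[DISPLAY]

          ┃ Sokoban                  ┃    
          ┠──────────────────────────┨    
          ┃█████████                 ┃    
          ┃█ ◎ □ □ █                 ┃    
          ┃█ █   █ █                 ┃    
    ┏━━━━━━━━━━━━━━━━━━━━━━━━━━━━━━━━━┓   
    ┃ Spreadsheet                     ┃   
    ┠─────────────────────────────────┨   
    ┃A1: 98.68                        ┃   
    ┃       A       B       C       D ┃   
    ┃---------------------------------┃   
    ┃  1  [98.68]       0       0     ┃   
    ┃  2        0       0       0     ┃   
    ┃  3        0       0       0     ┃   
    ┃  4        0       0       0     ┃   
    ┃  5        0       0       0     ┃   
    ┃  6    98.68Note           0     ┃   
    ┃  7        0       0       0     ┃   
    ┃  8 Item           0       0     ┃   
    ┗━━━━━━━━━━━━━━━━━━━━━━━━━━━━━━━━━┛   
                                          
                                          
                                          


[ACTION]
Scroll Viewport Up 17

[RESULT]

                                          
                                          
          ┏━━━━━━━━━━━━━━━━━━━━━━━━━━┓    
          ┃ Sokoban                  ┃    
          ┠──────────────────────────┨    
          ┃█████████                 ┃    
          ┃█ ◎ □ □ █                 ┃    
          ┃█ █   █ █                 ┃    
    ┏━━━━━━━━━━━━━━━━━━━━━━━━━━━━━━━━━┓   
    ┃ Spreadsheet                     ┃   
    ┠─────────────────────────────────┨   
    ┃A1: 98.68                        ┃   
    ┃       A       B       C       D ┃   
    ┃---------------------------------┃   
    ┃  1  [98.68]       0       0     ┃   
    ┃  2        0       0       0     ┃   
    ┃  3        0       0       0     ┃   
    ┃  4        0       0       0     ┃   
    ┃  5        0       0       0     ┃   
    ┃  6    98.68Note           0     ┃   
    ┃  7        0       0       0     ┃   
    ┃  8 Item           0       0     ┃   
    ┗━━━━━━━━━━━━━━━━━━━━━━━━━━━━━━━━━┛   


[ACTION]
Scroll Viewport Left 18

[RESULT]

                                          
                                          
               ┏━━━━━━━━━━━━━━━━━━━━━━━━━━
               ┃ Sokoban                  
               ┠──────────────────────────
               ┃█████████                 
               ┃█ ◎ □ □ █                 
               ┃█ █   █ █                 
         ┏━━━━━━━━━━━━━━━━━━━━━━━━━━━━━━━━
         ┃ Spreadsheet                    
         ┠────────────────────────────────
         ┃A1: 98.68                       
         ┃       A       B       C       D
         ┃--------------------------------
         ┃  1  [98.68]       0       0    
         ┃  2        0       0       0    
         ┃  3        0       0       0    
         ┃  4        0       0       0    
         ┃  5        0       0       0    
         ┃  6    98.68Note           0    
         ┃  7        0       0       0    
         ┃  8 Item           0       0    
         ┗━━━━━━━━━━━━━━━━━━━━━━━━━━━━━━━━


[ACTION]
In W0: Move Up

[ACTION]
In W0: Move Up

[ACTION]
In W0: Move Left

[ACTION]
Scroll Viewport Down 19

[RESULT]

         ┃ Spreadsheet                    
         ┠────────────────────────────────
         ┃A1: 98.68                       
         ┃       A       B       C       D
         ┃--------------------------------
         ┃  1  [98.68]       0       0    
         ┃  2        0       0       0    
         ┃  3        0       0       0    
         ┃  4        0       0       0    
         ┃  5        0       0       0    
         ┃  6    98.68Note           0    
         ┃  7        0       0       0    
         ┃  8 Item           0       0    
         ┗━━━━━━━━━━━━━━━━━━━━━━━━━━━━━━━━
                                          
                                          
                                          
                                          
                                          
                                          
                                          
                                          
                                          


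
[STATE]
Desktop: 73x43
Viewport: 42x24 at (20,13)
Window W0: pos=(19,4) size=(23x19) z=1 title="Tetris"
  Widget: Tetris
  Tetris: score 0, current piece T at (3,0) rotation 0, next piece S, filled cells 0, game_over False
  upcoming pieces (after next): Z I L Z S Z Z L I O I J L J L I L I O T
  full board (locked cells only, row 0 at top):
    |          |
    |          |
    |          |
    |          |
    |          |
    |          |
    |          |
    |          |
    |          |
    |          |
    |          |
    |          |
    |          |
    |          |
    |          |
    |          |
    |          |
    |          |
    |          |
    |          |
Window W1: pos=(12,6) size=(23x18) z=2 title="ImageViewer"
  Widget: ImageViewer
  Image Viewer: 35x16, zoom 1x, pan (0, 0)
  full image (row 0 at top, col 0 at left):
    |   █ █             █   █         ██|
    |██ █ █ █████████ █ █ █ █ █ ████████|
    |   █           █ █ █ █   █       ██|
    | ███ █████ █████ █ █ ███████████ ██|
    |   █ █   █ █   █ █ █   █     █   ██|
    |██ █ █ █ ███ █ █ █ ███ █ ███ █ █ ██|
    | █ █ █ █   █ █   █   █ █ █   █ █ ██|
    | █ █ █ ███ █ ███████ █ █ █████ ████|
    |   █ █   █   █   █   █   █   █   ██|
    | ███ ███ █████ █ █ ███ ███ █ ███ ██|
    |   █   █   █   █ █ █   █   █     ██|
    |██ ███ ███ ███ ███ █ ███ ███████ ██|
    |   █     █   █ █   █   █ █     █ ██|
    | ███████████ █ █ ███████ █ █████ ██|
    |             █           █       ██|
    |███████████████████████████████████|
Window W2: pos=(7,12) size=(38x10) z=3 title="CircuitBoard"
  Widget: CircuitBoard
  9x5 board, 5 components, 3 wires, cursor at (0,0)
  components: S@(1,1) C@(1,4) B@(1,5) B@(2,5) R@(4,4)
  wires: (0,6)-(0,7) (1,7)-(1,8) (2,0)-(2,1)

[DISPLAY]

d                       ┃                 
────────────────────────┨                 
 5 6 7 8                ┃                 
                · ─ ·   ┃                 
                        ┃                 
        C   B       · ─ ┃                 
                        ┃                 
            B           ┃                 
━━━━━━━━━━━━━━━━━━━━━━━━┛                 
█████ █ █ ████┃━━━━━━┛                    
━━━━━━━━━━━━━━┛                           
                                          
                                          
                                          
                                          
                                          
                                          
                                          
                                          
                                          
                                          
                                          
                                          
                                          


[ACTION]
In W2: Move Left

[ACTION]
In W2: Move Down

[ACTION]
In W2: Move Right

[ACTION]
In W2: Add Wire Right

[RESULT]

d                       ┃                 
────────────────────────┨                 
 5 6 7 8                ┃                 
                · ─ ·   ┃                 
                        ┃                 
·       C   B       · ─ ┃                 
                        ┃                 
            B           ┃                 
━━━━━━━━━━━━━━━━━━━━━━━━┛                 
█████ █ █ ████┃━━━━━━┛                    
━━━━━━━━━━━━━━┛                           
                                          
                                          
                                          
                                          
                                          
                                          
                                          
                                          
                                          
                                          
                                          
                                          
                                          


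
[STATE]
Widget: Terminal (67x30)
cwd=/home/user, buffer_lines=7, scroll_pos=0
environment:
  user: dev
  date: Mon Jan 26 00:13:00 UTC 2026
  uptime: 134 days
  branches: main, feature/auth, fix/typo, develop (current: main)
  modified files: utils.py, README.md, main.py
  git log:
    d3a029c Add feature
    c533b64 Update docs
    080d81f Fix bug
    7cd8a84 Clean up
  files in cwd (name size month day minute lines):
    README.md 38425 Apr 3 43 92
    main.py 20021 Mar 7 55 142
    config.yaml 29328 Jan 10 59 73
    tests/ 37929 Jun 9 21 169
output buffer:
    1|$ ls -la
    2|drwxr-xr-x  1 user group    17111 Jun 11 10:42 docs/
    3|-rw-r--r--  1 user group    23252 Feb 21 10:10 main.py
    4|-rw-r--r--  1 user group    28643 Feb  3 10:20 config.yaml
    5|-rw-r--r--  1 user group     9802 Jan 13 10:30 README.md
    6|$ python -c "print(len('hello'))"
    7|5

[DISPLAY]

$ ls -la                                                           
drwxr-xr-x  1 user group    17111 Jun 11 10:42 docs/               
-rw-r--r--  1 user group    23252 Feb 21 10:10 main.py             
-rw-r--r--  1 user group    28643 Feb  3 10:20 config.yaml         
-rw-r--r--  1 user group     9802 Jan 13 10:30 README.md           
$ python -c "print(len('hello'))"                                  
5                                                                  
$ █                                                                
                                                                   
                                                                   
                                                                   
                                                                   
                                                                   
                                                                   
                                                                   
                                                                   
                                                                   
                                                                   
                                                                   
                                                                   
                                                                   
                                                                   
                                                                   
                                                                   
                                                                   
                                                                   
                                                                   
                                                                   
                                                                   
                                                                   


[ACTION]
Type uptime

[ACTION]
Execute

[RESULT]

$ ls -la                                                           
drwxr-xr-x  1 user group    17111 Jun 11 10:42 docs/               
-rw-r--r--  1 user group    23252 Feb 21 10:10 main.py             
-rw-r--r--  1 user group    28643 Feb  3 10:20 config.yaml         
-rw-r--r--  1 user group     9802 Jan 13 10:30 README.md           
$ python -c "print(len('hello'))"                                  
5                                                                  
$ uptime                                                           
 10:00  up 134 days                                                
$ █                                                                
                                                                   
                                                                   
                                                                   
                                                                   
                                                                   
                                                                   
                                                                   
                                                                   
                                                                   
                                                                   
                                                                   
                                                                   
                                                                   
                                                                   
                                                                   
                                                                   
                                                                   
                                                                   
                                                                   
                                                                   


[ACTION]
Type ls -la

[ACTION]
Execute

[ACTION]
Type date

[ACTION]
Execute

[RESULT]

$ ls -la                                                           
drwxr-xr-x  1 user group    17111 Jun 11 10:42 docs/               
-rw-r--r--  1 user group    23252 Feb 21 10:10 main.py             
-rw-r--r--  1 user group    28643 Feb  3 10:20 config.yaml         
-rw-r--r--  1 user group     9802 Jan 13 10:30 README.md           
$ python -c "print(len('hello'))"                                  
5                                                                  
$ uptime                                                           
 10:00  up 134 days                                                
$ ls -la                                                           
-rw-r--r--  1 dev group    38425 Apr  3 10:43 README.md            
-rw-r--r--  1 dev group    20021 Mar  7 10:55 main.py              
-rw-r--r--  1 dev group    29328 Jan 10 10:59 config.yaml          
drwxr-xr-x  1 dev group    37929 Jun  9 10:21 tests/               
$ date                                                             
Mon Jan 26 00:13:00 UTC 2026                                       
$ █                                                                
                                                                   
                                                                   
                                                                   
                                                                   
                                                                   
                                                                   
                                                                   
                                                                   
                                                                   
                                                                   
                                                                   
                                                                   
                                                                   
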